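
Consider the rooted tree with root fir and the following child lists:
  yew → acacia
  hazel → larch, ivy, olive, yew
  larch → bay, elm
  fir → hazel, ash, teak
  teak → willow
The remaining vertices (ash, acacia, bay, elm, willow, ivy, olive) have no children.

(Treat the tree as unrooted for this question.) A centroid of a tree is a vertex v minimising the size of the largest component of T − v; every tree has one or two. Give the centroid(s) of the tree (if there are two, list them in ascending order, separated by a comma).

If hazel is removed the pieces have sizes 4, 3, 2, 1, 1, all ≤ ⌊12/2⌋ = 6.
Every other node leaves some component of size > 6, so the centroid is unique.

hazel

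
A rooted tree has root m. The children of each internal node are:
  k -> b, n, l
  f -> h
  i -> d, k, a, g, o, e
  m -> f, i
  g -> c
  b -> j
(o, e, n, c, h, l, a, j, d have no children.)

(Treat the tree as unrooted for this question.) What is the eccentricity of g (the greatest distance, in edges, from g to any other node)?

Distances from g peak at 4, attained at h (j also at distance 4).
g–i–m–f–h

4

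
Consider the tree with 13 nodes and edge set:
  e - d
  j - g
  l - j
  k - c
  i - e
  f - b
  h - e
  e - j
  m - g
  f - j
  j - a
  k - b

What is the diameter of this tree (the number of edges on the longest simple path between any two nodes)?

6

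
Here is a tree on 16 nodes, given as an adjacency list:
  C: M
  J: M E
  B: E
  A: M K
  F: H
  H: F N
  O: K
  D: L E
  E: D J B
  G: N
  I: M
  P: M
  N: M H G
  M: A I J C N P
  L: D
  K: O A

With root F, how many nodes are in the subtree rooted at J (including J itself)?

5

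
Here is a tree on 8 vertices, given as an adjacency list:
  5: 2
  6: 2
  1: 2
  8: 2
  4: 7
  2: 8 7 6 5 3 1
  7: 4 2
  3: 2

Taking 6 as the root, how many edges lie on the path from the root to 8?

Path from 6 to 8: 6–2–8, which has 2 edges.

2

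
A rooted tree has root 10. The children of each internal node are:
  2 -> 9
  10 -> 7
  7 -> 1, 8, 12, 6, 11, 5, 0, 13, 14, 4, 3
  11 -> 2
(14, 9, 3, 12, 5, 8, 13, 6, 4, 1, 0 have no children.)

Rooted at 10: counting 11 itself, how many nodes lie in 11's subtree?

The subtree rooted at 11 contains: 11, 2, 9 — 3 nodes.

3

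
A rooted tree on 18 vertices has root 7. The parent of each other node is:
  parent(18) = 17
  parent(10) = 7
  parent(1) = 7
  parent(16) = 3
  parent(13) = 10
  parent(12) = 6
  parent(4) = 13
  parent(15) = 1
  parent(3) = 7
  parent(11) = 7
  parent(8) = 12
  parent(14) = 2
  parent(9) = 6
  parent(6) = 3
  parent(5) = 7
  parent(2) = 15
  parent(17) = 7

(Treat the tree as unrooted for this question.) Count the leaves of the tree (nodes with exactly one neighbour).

8

Degree-1 nodes: 4, 5, 8, 9, 11, 14, 16, 18 — 8 of them.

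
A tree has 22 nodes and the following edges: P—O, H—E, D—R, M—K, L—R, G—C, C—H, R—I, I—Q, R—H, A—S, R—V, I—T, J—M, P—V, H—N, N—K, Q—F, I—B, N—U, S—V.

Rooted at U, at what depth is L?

Climbing from L to the root: L – R – H – N – U. That's 4 steps.

4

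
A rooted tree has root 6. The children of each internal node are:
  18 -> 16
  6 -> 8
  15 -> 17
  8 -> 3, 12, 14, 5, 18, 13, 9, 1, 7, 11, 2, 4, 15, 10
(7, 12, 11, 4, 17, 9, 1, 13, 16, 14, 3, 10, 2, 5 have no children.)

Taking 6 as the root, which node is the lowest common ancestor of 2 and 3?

Path 2→root: 2 8 6; path 3→root: 3 8 6.
First common node: 8.

8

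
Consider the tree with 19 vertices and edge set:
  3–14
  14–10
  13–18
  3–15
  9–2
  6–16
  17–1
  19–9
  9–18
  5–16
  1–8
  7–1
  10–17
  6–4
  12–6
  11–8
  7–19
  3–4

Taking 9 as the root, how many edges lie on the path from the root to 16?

10

Climbing from 16 to the root: 16 – 6 – 4 – 3 – 14 – 10 – 17 – 1 – 7 – 19 – 9. That's 10 steps.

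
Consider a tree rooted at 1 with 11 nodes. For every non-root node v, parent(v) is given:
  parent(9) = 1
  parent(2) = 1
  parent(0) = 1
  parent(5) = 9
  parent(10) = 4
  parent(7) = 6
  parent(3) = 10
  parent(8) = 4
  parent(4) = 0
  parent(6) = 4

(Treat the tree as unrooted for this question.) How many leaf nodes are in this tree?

Degree-1 nodes: 2, 3, 5, 7, 8 — 5 of them.

5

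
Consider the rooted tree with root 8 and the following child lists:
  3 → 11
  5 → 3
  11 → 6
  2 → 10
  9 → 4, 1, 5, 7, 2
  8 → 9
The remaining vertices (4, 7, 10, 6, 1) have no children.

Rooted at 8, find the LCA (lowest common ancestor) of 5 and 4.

9

5's ancestor chain is 5, 9, 8 and 4's is 4, 9, 8; they first meet at 9.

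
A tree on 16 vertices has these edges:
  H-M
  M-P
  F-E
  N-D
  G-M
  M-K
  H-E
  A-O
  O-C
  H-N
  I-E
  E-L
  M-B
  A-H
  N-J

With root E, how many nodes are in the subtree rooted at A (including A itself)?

3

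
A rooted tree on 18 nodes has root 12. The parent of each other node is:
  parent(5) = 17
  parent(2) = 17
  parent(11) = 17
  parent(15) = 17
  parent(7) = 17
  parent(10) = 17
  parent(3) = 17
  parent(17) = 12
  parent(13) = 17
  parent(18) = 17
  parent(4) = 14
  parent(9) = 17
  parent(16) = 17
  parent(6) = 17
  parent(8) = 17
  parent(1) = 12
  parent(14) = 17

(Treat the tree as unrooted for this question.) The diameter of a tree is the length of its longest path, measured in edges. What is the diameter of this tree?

Starting from 1, a farthest node is 4 at distance 4.
One longest path: 1–12–17–14–4.
So the diameter is 4.

4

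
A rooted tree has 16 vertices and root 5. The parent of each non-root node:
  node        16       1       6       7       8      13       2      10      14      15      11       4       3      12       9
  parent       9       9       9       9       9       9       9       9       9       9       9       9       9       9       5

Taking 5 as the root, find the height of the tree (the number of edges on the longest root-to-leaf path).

2

13 sits deepest: 5–9–13 — 2 edges from the root.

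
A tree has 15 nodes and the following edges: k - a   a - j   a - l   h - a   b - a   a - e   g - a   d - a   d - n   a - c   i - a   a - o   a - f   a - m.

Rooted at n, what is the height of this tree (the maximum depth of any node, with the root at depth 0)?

b sits deepest: n – d – a – b — 3 edges from the root.

3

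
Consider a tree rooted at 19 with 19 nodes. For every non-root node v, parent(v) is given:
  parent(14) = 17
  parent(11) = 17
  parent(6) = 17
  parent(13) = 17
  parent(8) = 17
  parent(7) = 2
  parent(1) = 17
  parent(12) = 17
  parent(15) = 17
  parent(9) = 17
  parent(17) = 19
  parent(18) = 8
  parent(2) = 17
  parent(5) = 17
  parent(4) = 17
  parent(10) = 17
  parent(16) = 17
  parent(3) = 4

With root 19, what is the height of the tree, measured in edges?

3

The longest root-to-leaf path is 19 – 17 – 4 – 3 (3 edges).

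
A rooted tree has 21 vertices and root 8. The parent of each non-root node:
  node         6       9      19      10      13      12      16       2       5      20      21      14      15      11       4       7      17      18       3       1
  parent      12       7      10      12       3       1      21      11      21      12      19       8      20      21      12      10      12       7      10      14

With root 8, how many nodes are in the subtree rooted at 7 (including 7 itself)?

The subtree rooted at 7 contains: 7, 9, 18 — 3 nodes.

3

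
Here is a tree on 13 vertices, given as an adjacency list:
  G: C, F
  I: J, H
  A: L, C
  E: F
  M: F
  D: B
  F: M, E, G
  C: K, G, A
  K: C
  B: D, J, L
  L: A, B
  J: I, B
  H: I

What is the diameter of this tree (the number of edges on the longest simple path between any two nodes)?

BFS from E reaches H last, at distance 9; BFS from H confirms no node is farther.
Path: E-F-G-C-A-L-B-J-I-H.

9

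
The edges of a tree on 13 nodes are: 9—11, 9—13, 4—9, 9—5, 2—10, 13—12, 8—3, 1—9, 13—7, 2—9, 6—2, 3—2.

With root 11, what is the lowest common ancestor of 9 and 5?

Ancestors of 9 (toward the root): 9, 11.
Ancestors of 5: 5, 9, 11.
The deepest node appearing in both lists is 9.

9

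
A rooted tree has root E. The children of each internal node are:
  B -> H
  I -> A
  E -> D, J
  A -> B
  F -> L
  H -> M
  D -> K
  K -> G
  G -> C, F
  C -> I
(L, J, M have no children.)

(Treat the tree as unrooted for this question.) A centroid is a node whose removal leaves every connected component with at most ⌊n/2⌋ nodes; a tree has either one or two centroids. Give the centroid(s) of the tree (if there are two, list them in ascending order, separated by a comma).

G

Removing G splits the tree into components of sizes 6, 4, 2; the largest is 6 ≤ ⌊13/2⌋ = 6.
Every other node leaves some component of size > 6, so the centroid is unique.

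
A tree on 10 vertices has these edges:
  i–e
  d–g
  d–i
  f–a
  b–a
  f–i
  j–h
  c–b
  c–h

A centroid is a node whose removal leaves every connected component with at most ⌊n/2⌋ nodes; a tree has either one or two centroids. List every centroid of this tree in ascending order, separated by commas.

If a is removed the pieces have sizes 5, 4, all ≤ ⌊10/2⌋ = 5.
f is adjacent to a and is also a centroid (the largest component after removing it is likewise 5).

a, f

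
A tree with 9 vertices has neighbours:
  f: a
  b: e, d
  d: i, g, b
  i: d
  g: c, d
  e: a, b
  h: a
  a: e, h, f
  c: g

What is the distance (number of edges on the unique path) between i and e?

The path is i - d - b - e, which has 3 edges.

3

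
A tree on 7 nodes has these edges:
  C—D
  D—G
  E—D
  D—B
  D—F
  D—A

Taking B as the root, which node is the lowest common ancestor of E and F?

Ancestors of E (toward the root): E, D, B.
Ancestors of F: F, D, B.
The deepest node appearing in both lists is D.

D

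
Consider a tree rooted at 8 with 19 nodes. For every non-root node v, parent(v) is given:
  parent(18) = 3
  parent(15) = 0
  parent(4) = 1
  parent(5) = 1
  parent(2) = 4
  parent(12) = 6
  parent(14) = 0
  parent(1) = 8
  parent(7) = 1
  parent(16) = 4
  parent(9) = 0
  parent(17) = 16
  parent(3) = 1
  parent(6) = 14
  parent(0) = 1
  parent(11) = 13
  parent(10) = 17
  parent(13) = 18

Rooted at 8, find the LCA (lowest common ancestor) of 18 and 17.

Path 18→root: 18 3 1 8; path 17→root: 17 16 4 1 8.
First common node: 1.

1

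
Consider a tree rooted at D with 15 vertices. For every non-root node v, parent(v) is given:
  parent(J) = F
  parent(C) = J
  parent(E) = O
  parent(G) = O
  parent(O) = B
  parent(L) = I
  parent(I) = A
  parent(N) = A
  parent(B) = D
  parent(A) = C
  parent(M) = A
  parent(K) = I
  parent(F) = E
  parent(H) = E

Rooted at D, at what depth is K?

9

Climbing from K to the root: K – I – A – C – J – F – E – O – B – D. That's 9 steps.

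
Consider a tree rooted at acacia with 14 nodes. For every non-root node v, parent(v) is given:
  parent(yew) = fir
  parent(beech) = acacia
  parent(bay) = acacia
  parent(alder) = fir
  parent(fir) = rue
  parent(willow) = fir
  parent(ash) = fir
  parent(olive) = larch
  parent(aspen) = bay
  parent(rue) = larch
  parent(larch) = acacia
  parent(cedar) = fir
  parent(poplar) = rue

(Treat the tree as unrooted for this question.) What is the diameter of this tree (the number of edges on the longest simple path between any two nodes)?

BFS from aspen reaches cedar last, at distance 6; BFS from cedar confirms no node is farther.
Path: aspen - bay - acacia - larch - rue - fir - cedar.

6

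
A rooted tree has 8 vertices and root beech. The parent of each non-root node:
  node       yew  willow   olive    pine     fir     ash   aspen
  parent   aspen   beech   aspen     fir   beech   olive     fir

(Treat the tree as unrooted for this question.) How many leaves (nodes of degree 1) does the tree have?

4

Degree-1 nodes: ash, pine, willow, yew — 4 of them.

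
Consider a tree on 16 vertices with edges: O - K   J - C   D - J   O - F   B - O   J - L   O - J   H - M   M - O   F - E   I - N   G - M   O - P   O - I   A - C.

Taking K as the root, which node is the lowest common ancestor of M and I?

O

Ancestors of M (toward the root): M, O, K.
Ancestors of I: I, O, K.
The deepest node appearing in both lists is O.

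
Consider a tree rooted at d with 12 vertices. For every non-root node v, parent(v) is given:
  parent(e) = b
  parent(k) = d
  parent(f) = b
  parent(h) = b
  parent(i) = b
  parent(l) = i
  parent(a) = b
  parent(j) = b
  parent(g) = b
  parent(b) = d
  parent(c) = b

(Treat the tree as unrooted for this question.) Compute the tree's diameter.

Starting from k, a farthest node is l at distance 4.
One longest path: k-d-b-i-l.
So the diameter is 4.

4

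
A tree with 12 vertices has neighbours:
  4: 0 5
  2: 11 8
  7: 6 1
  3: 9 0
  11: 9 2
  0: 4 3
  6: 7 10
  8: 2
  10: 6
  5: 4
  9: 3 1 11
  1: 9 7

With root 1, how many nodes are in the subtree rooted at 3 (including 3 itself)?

4

Descendants of 3 (including itself): 3, 0, 4, 5. That's 4.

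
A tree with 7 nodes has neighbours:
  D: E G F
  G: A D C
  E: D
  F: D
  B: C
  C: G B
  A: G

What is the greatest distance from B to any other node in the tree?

The node farthest from B is E (F also at distance 4), via B–C–G–D–E — 4 edges.

4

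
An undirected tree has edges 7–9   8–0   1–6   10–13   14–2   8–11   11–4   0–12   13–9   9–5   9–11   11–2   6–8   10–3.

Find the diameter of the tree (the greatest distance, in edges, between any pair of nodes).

7

Starting from 3, a farthest node is 1 at distance 7.
One longest path: 3–10–13–9–11–8–6–1.
So the diameter is 7.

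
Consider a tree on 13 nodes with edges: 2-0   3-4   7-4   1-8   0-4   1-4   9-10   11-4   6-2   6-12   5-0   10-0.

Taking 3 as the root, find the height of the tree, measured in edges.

The longest root-to-leaf path is 3 → 4 → 0 → 2 → 6 → 12 (5 edges).

5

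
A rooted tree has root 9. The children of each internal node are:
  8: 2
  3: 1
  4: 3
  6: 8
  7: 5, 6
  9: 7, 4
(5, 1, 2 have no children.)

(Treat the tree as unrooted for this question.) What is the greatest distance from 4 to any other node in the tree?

5

The node farthest from 4 is 2, via 4-9-7-6-8-2 — 5 edges.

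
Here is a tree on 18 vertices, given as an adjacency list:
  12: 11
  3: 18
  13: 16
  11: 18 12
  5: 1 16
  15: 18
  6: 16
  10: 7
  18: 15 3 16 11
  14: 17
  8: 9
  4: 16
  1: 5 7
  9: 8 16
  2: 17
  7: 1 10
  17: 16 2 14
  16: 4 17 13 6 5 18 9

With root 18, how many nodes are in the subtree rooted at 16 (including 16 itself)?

The subtree rooted at 16 contains: 16, 13, 6, 5, 4, 9, 17, 1, 8, 2, 14, 7, 10 — 13 nodes.

13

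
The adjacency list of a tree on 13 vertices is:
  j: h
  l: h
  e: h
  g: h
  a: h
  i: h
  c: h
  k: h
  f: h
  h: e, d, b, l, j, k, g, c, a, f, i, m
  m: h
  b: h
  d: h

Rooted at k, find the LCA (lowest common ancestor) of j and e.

j's ancestor chain is j, h, k and e's is e, h, k; they first meet at h.

h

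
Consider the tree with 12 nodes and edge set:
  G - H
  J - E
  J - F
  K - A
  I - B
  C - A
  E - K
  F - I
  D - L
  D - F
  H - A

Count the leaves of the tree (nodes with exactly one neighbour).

4

The leaves are B, C, G, L.
That is 4 leaves.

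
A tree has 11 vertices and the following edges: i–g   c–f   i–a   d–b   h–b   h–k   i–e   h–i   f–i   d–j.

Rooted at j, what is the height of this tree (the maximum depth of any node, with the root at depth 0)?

6

c sits deepest: j – d – b – h – i – f – c — 6 edges from the root.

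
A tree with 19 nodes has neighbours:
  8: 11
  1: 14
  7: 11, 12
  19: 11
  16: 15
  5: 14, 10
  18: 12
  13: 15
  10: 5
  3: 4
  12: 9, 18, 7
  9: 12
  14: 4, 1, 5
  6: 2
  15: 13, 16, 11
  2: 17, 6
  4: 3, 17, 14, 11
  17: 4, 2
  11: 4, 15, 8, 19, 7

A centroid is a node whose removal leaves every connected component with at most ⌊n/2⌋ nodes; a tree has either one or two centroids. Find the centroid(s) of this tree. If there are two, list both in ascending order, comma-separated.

11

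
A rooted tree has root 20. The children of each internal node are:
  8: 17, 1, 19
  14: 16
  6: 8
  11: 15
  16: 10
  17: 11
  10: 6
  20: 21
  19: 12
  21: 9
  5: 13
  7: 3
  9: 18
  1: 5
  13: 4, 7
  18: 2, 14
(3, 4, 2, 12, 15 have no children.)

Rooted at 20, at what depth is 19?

9

Climbing from 19 to the root: 19 – 8 – 6 – 10 – 16 – 14 – 18 – 9 – 21 – 20. That's 9 steps.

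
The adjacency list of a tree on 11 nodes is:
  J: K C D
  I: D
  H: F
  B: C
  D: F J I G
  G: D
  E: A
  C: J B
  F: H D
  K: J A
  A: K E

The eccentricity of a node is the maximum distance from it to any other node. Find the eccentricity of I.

5

A farthest node from I is E.
The path I-D-J-K-A-E has 5 edges.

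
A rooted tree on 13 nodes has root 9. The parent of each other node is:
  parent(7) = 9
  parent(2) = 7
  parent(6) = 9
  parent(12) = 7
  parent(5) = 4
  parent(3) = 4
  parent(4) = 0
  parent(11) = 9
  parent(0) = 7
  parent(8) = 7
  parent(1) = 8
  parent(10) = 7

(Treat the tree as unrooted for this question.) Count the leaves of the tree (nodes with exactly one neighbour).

Degree-1 nodes: 1, 2, 3, 5, 6, 10, 11, 12 — 8 of them.

8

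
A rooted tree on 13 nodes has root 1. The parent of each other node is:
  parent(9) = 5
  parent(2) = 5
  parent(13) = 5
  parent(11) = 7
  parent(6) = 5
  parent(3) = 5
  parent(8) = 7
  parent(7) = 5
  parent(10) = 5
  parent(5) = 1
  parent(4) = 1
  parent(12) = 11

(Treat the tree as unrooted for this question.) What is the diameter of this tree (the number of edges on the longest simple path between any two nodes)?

Starting from 12, a farthest node is 4 at distance 5.
One longest path: 12–11–7–5–1–4.
So the diameter is 5.

5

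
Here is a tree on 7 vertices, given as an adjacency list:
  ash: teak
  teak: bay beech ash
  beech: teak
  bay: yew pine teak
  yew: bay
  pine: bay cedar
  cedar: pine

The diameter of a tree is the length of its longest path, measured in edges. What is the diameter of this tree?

A longest path is cedar - pine - bay - teak - ash, with 4 edges.

4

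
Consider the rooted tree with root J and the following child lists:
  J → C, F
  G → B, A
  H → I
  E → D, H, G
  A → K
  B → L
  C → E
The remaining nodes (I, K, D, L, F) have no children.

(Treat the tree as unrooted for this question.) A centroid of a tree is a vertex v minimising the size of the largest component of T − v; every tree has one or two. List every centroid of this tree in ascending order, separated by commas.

E

Removing E splits the tree into components of sizes 5, 3, 2, 1; the largest is 5 ≤ ⌊12/2⌋ = 6.
Every other node leaves some component of size > 6, so the centroid is unique.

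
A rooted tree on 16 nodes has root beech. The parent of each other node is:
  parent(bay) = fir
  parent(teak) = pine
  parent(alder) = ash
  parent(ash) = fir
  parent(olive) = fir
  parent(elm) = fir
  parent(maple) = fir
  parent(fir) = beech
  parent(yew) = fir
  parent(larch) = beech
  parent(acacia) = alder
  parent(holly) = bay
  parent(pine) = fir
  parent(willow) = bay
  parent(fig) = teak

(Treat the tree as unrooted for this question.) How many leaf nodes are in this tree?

Exactly 9 nodes have a single neighbour: acacia, elm, fig, holly, larch, maple, olive, willow, yew.

9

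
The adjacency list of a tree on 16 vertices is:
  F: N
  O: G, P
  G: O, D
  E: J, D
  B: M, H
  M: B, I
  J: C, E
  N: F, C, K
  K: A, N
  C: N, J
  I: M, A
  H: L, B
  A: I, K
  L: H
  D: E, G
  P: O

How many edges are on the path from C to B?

6

The path is C – N – K – A – I – M – B, which has 6 edges.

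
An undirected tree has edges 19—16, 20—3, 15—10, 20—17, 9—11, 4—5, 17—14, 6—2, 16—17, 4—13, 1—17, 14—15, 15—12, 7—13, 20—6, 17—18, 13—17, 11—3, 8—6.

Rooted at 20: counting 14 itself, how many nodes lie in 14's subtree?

The subtree rooted at 14 contains: 14, 15, 12, 10 — 4 nodes.

4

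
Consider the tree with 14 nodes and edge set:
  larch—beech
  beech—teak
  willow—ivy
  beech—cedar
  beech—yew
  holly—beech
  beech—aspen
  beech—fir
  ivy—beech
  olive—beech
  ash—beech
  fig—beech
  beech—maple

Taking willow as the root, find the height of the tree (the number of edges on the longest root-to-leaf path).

The longest root-to-leaf path is willow–ivy–beech–yew (3 edges).

3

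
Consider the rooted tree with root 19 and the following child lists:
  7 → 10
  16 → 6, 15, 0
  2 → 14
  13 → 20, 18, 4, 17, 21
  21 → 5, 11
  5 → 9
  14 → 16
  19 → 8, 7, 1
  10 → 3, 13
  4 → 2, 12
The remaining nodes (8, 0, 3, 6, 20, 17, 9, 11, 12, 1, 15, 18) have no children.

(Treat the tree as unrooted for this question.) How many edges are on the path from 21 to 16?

5

Walking from 21: 21–13–4–2–14–16. Length 5.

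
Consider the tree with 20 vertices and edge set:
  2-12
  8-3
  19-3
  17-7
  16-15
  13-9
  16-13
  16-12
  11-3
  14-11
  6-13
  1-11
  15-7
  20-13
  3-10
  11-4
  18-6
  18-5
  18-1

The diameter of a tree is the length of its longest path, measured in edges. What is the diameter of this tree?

A longest path is 17–7–15–16–13–6–18–1–11–3–8, with 10 edges.

10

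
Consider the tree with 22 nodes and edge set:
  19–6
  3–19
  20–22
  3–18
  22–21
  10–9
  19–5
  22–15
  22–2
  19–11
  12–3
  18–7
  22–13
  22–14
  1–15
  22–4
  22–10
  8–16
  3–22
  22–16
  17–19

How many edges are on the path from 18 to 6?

The path is 18 – 3 – 19 – 6, which has 3 edges.

3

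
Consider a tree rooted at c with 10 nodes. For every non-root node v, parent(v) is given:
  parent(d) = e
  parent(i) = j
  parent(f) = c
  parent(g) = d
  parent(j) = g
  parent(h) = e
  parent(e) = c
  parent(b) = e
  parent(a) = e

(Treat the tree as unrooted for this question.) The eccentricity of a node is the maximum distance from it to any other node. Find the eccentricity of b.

Distances from b peak at 5, attained at i.
b-e-d-g-j-i

5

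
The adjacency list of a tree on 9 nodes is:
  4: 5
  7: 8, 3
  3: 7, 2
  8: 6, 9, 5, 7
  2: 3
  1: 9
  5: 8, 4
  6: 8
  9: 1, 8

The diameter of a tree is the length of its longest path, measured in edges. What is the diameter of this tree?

5

Starting from 2, a farthest node is 1 at distance 5.
One longest path: 2 - 3 - 7 - 8 - 9 - 1.
So the diameter is 5.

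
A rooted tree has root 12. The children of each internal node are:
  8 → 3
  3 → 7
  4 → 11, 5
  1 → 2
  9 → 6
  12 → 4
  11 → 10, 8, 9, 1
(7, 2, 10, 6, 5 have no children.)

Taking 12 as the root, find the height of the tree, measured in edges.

7 sits deepest: 12 → 4 → 11 → 8 → 3 → 7 — 5 edges from the root.

5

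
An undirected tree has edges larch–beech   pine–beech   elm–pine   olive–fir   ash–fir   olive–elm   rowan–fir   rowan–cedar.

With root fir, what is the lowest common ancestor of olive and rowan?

Path olive→root: olive fir; path rowan→root: rowan fir.
First common node: fir.

fir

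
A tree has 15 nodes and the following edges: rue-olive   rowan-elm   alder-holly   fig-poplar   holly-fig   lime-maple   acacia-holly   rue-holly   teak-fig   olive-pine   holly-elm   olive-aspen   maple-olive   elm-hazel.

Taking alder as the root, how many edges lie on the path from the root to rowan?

Path from alder to rowan: alder → holly → elm → rowan, which has 3 edges.

3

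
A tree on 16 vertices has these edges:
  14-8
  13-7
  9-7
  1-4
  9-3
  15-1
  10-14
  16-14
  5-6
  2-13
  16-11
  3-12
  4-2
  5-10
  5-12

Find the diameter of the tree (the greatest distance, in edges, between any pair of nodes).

Starting from 15, a farthest node is 11 at distance 13.
One longest path: 15-1-4-2-13-7-9-3-12-5-10-14-16-11.
So the diameter is 13.

13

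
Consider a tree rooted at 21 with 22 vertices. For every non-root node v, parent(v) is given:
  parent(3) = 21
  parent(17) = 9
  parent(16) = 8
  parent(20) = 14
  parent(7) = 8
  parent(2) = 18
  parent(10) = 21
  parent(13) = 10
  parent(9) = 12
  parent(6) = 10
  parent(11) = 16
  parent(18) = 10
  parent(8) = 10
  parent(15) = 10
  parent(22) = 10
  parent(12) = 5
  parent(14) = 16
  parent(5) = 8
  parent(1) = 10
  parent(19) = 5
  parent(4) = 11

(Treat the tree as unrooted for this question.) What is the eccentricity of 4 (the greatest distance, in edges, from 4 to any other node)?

7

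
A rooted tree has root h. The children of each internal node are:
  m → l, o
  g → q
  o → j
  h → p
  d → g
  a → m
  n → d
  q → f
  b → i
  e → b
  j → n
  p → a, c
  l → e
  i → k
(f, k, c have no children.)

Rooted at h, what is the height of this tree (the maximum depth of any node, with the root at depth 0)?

f sits deepest: h–p–a–m–o–j–n–d–g–q–f — 10 edges from the root.

10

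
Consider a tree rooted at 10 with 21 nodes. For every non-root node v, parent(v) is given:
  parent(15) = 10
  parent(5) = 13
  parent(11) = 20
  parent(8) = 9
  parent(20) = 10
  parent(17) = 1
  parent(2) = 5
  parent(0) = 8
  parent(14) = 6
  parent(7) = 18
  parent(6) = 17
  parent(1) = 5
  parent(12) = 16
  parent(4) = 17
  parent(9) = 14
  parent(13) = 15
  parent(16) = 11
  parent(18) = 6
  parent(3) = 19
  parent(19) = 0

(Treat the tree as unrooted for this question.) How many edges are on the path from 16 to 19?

16 – 11 – 20 – 10 – 15 – 13 – 5 – 1 – 17 – 6 – 14 – 9 – 8 – 0 – 19: 14 edges.

14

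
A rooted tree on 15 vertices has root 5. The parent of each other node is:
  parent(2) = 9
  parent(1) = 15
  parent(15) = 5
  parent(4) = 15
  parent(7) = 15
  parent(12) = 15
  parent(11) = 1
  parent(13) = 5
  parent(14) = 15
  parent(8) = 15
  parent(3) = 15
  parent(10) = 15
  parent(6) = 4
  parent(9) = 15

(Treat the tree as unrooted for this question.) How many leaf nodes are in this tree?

10

Exactly 10 nodes have a single neighbour: 2, 3, 6, 7, 8, 10, 11, 12, 13, 14.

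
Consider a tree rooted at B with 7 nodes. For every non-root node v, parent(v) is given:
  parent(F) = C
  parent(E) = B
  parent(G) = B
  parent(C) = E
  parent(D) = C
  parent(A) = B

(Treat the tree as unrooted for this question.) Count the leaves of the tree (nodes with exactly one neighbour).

4

The leaves are A, D, F, G.
That is 4 leaves.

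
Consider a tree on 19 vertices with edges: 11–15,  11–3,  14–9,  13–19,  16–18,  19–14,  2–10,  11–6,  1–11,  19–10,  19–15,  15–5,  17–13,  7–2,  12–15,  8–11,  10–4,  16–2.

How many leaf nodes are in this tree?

11

Exactly 11 nodes have a single neighbour: 1, 3, 4, 5, 6, 7, 8, 9, 12, 17, 18.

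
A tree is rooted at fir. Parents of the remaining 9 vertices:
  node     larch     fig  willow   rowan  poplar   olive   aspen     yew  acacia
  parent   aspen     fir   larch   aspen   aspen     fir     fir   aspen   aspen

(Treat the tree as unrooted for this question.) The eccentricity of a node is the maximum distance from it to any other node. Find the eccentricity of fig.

4

Distances from fig peak at 4, attained at willow.
fig–fir–aspen–larch–willow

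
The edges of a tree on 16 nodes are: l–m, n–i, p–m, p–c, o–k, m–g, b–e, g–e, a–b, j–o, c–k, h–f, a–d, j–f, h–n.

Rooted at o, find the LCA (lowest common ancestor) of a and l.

m

a's ancestor chain is a, b, e, g, m, p, c, k, o and l's is l, m, p, c, k, o; they first meet at m.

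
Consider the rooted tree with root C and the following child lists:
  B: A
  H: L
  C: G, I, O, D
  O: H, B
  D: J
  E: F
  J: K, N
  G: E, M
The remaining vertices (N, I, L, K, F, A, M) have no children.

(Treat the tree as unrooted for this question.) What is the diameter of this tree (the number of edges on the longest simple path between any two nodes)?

A longest path is A - B - O - C - G - E - F, with 6 edges.

6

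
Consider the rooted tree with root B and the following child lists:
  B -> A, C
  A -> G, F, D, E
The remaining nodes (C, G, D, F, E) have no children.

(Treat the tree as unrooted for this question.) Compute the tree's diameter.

A longest path is C–B–A–F, with 3 edges.

3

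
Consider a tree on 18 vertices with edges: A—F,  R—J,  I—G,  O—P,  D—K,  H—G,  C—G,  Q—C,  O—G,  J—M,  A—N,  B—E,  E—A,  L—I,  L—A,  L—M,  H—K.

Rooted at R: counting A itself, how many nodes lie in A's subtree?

5

The subtree rooted at A contains: A, E, F, N, B — 5 nodes.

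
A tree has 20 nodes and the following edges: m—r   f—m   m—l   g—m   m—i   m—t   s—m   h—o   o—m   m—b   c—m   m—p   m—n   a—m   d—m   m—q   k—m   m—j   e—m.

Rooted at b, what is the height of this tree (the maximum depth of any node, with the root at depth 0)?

h sits deepest: b → m → o → h — 3 edges from the root.

3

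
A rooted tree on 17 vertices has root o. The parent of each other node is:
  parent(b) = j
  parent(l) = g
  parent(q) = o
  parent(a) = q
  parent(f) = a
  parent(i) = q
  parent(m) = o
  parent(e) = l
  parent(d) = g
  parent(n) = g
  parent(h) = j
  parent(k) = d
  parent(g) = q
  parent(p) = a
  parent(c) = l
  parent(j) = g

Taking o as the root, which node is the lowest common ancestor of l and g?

g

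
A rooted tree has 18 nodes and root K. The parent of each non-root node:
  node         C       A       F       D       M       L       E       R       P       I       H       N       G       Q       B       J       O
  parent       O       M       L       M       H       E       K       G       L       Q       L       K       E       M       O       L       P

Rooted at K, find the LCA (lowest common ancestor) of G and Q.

Ancestors of G (toward the root): G, E, K.
Ancestors of Q: Q, M, H, L, E, K.
The deepest node appearing in both lists is E.

E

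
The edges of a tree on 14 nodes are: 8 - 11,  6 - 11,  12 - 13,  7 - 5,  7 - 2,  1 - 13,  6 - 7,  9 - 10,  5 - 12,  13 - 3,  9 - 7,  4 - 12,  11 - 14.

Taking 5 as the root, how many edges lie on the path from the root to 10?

Path from 5 to 10: 5 – 7 – 9 – 10, which has 3 edges.

3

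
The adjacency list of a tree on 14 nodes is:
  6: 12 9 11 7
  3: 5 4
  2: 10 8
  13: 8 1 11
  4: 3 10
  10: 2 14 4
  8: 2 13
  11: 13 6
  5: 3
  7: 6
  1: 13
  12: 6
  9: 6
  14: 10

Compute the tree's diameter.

9

Starting from 5, a farthest node is 12 at distance 9.
One longest path: 5-3-4-10-2-8-13-11-6-12.
So the diameter is 9.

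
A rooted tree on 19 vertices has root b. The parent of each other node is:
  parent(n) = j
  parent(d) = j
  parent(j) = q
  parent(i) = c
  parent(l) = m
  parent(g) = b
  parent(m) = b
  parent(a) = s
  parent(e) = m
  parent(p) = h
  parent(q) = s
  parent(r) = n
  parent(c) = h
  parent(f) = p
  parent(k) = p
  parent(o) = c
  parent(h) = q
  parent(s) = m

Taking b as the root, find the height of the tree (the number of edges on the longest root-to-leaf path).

o sits deepest: b-m-s-q-h-c-o — 6 edges from the root.

6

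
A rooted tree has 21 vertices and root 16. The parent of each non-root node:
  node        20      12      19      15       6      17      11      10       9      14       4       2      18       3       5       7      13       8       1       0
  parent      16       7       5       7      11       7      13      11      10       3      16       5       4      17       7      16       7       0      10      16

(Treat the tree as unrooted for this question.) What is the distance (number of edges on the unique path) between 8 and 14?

The path is 8–0–16–7–17–3–14, which has 6 edges.

6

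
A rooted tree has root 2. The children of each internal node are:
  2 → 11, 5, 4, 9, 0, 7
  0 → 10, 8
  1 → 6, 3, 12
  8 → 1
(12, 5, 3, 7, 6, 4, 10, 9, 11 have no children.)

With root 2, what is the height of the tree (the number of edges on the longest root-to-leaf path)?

A deepest node is 3, reached by 2 – 0 – 8 – 1 – 3.
That path has 4 edges, so the height is 4.

4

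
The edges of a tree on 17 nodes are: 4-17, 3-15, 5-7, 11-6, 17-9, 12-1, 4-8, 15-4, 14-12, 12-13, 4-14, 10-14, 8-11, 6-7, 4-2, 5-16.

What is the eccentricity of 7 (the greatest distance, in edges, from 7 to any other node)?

7

Distances from 7 peak at 7, attained at 1 (13 also at distance 7).
7 – 6 – 11 – 8 – 4 – 14 – 12 – 1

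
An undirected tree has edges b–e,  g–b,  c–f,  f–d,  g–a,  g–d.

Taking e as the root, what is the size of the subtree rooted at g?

5

Descendants of g (including itself): g, a, d, f, c. That's 5.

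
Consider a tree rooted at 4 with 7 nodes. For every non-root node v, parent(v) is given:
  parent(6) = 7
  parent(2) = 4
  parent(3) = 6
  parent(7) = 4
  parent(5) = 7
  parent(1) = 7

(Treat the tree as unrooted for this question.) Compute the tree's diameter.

4

A longest path is 2 - 4 - 7 - 6 - 3, with 4 edges.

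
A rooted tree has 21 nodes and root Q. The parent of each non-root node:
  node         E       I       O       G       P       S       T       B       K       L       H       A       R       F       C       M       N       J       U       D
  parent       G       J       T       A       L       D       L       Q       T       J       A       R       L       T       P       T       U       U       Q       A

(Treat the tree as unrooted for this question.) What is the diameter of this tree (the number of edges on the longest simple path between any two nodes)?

BFS from B reaches E last, at distance 8; BFS from E confirms no node is farther.
Path: B – Q – U – J – L – R – A – G – E.

8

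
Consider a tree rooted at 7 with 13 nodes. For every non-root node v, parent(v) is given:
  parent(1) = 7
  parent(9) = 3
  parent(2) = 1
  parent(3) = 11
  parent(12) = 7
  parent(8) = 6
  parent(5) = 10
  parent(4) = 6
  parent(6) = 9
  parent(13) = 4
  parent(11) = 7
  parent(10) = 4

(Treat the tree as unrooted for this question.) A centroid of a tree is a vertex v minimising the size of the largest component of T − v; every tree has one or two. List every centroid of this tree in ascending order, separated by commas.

Delete 9: the remaining components have sizes 6, 6. Max 6 ≤ 6, so 9 is a centroid.
No neighbour of 9 does as well, so 9 is the unique centroid.

9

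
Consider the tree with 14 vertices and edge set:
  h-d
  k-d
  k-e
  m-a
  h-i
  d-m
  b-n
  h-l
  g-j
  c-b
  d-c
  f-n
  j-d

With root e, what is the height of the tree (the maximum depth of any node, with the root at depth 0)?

6

The longest root-to-leaf path is e–k–d–c–b–n–f (6 edges).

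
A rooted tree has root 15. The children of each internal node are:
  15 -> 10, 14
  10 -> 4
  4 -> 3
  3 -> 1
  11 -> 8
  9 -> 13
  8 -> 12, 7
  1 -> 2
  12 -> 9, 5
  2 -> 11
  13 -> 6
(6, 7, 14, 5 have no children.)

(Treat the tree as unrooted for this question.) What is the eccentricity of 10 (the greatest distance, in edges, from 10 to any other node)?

10

Distances from 10 peak at 10, attained at 6.
10–4–3–1–2–11–8–12–9–13–6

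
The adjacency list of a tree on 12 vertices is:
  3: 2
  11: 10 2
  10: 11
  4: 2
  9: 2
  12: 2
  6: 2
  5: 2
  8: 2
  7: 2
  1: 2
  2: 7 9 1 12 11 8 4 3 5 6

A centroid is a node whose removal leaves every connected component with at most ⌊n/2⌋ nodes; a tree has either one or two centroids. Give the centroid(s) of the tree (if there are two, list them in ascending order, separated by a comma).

If 2 is removed the pieces have sizes 2, 1, 1, 1, 1, 1, 1, 1, 1, 1, all ≤ ⌊12/2⌋ = 6.
Every other node leaves some component of size > 6, so the centroid is unique.

2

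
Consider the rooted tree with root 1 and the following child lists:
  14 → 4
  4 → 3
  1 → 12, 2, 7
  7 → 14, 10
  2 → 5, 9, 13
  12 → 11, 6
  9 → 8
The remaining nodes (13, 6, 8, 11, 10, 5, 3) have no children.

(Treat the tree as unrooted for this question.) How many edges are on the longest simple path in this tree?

A longest path is 8–9–2–1–7–14–4–3, with 7 edges.

7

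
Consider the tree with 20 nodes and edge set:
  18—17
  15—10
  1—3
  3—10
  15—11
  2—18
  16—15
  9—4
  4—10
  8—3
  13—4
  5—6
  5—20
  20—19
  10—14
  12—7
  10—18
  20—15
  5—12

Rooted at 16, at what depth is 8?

4

Path from 16 to 8: 16 → 15 → 10 → 3 → 8, which has 4 edges.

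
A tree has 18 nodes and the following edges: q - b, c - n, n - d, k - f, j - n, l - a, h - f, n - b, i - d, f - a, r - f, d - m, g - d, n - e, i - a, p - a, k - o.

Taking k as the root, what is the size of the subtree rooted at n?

6

The subtree rooted at n contains: n, b, e, c, j, q — 6 nodes.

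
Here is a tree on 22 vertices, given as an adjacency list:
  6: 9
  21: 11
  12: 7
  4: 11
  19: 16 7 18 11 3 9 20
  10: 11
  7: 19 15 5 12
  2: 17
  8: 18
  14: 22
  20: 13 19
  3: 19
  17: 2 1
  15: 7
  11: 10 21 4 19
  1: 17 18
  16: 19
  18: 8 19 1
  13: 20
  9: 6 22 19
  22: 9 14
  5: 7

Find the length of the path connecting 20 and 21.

20–19–11–21: 3 edges.

3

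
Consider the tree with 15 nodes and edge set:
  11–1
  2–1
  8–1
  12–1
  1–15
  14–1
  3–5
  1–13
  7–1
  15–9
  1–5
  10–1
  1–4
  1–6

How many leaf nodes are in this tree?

12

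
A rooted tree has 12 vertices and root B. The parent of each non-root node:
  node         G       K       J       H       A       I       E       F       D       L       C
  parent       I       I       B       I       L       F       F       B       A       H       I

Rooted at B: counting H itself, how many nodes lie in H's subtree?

4

Descendants of H (including itself): H, L, A, D. That's 4.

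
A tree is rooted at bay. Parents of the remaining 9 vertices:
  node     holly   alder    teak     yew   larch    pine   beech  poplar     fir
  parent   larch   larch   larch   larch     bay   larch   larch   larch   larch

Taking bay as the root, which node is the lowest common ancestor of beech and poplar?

Path beech→root: beech larch bay; path poplar→root: poplar larch bay.
First common node: larch.

larch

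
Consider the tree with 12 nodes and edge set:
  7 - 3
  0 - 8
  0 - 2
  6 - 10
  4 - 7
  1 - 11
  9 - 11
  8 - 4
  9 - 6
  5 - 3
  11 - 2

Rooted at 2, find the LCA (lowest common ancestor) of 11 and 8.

Path 11→root: 11 2; path 8→root: 8 0 2.
First common node: 2.

2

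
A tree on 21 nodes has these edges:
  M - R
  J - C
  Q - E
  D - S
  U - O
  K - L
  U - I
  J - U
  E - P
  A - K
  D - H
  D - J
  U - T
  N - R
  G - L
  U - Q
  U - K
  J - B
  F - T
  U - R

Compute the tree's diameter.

6

Starting from S, a farthest node is G at distance 6.
One longest path: S-D-J-U-K-L-G.
So the diameter is 6.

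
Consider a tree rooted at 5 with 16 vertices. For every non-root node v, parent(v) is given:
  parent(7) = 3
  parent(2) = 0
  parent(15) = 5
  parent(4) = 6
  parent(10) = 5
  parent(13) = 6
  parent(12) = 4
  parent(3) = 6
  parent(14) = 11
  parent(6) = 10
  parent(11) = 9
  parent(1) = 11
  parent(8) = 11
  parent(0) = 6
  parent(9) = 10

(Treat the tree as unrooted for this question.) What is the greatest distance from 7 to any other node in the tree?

6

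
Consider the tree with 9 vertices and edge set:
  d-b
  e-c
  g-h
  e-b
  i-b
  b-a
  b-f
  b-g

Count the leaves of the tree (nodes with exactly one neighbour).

Exactly 6 nodes have a single neighbour: a, c, d, f, h, i.

6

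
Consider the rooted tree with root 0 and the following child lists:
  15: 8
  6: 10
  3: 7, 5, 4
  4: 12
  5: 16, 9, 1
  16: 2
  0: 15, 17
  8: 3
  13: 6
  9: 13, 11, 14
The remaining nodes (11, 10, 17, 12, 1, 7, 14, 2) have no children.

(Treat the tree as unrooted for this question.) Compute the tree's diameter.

9

Starting from 10, a farthest node is 17 at distance 9.
One longest path: 10 – 6 – 13 – 9 – 5 – 3 – 8 – 15 – 0 – 17.
So the diameter is 9.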